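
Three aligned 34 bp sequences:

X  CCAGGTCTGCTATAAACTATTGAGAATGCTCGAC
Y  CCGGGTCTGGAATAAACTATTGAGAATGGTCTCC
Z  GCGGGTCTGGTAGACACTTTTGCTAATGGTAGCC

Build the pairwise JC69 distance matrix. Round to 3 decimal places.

X–Y: 6/34 sites differ → p ≈ 0.176471, d = −0.75 ln(1 − 0.235295) = 0.201199 ≈ 0.201.
X–Z: 11/34 sites differ → p ≈ 0.323529, d = −0.75 ln(1 − 0.431372) = 0.423397 ≈ 0.423.
Y–Z: 9/34 sites differ → p ≈ 0.264706, d = −0.75 ln(1 − 0.352941) = 0.326488 ≈ 0.326.

d(X,Y) = 0.201, d(X,Z) = 0.423, d(Y,Z) = 0.326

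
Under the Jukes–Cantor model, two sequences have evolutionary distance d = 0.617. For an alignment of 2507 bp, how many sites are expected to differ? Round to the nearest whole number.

Invert JC69: p = (3/4)(1 − e^(−4d/3)) = 0.75 × (1 − e^(-0.822667)) = 0.75 × (1 − 0.439259) = 0.420556.
Expected differing sites = pL ≈ 0.420556 × 2507 = 1054.333892 ≈ 1054.

1054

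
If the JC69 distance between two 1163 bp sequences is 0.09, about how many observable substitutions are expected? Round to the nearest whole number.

Invert JC69: p = (3/4)(1 − e^(−4d/3)) = 0.75 × (1 − e^(-0.12)) = 0.75 × (1 − 0.886920) = 0.084810.
Expected differing sites = pL ≈ 0.084810 × 1163 = 98.63403 ≈ 99.

99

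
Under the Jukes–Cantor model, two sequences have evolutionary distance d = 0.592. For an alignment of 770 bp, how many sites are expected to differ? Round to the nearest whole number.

Invert JC69: p = (3/4)(1 − e^(−4d/3)) = 0.75 × (1 − e^(-0.789333)) = 0.75 × (1 − 0.454148) = 0.409389.
Expected differing sites = pL ≈ 0.409389 × 770 = 315.22953 ≈ 315.

315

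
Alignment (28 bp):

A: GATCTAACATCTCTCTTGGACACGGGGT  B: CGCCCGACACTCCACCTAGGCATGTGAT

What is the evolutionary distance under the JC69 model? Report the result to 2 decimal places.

The sequences differ at 15 of 28 sites, so p = 15/28 ≈ 0.535714.
d = −(3/4) ln(1 − 4p/3) = −0.75 ln(1 − 0.714285) = −0.75 ln(0.285715)
  = −0.75 × (-1.252760) = 0.939570 substitutions/site.

0.94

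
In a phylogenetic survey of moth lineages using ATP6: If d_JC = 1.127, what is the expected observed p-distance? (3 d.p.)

0.583

p = (3/4)(1 − e^(−4d/3)) = 0.75 × (1 − e^(-1.502667)) = 0.75 × (1 − 0.222536) = 0.583098.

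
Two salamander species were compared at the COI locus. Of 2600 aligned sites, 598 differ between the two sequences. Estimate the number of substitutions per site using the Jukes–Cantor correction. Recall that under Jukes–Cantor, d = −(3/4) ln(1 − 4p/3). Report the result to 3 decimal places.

0.275

p = 598/2600 = 0.23.
d = −(3/4) ln(1 − 4p/3) = −0.75 ln(1 − 0.306667) = −0.75 ln(0.693333)
  = −0.75 × (-0.366245) = 0.274684 substitutions/site.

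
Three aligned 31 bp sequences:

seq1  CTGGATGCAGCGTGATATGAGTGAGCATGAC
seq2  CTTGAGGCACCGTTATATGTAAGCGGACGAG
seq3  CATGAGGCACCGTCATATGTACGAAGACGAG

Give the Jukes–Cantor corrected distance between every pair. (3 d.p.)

d(seq1,seq2) = 0.481, d(seq1,seq3) = 0.544, d(seq2,seq3) = 0.182

seq1–seq2: 11/31 sites differ → p ≈ 0.354839, d = −0.75 ln(1 − 0.473119) = 0.480585 ≈ 0.481.
seq1–seq3: 12/31 sites differ → p ≈ 0.387097, d = −0.75 ln(1 − 0.516129) = 0.544453 ≈ 0.544.
seq2–seq3: 5/31 sites differ → p ≈ 0.16129, d = −0.75 ln(1 − 0.215053) = 0.181604 ≈ 0.182.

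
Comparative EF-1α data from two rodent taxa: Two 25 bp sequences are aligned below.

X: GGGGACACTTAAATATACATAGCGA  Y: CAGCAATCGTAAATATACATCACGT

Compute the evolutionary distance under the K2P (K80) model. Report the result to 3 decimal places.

Of 25 sites, 2 differences are transitions and 7 are transversions, so P = 2/25 = 0.08 and Q = 7/25 = 0.28.
Under the Kimura two-parameter model, d = −½ ln(1 − 2P − Q) − ¼ ln(1 − 2Q).
1 − 2P − Q = 0.56, giving −½ ln(0.56) = 0.289909.
1 − 2Q = 0.44, giving −¼ ln(0.44) = 0.205245.
d = 0.289909 + 0.205245 = 0.495154.

0.495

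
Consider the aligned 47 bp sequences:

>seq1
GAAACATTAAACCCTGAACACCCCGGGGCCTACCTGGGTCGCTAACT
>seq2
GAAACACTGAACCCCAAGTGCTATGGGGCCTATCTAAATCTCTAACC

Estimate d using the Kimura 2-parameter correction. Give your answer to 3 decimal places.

Of 47 sites, 14 differences are transitions and 2 are transversions, so P = 14/47 ≈ 0.297872 and Q = 2/47 ≈ 0.042553.
Under the Kimura two-parameter model, d = −½ ln(1 − 2P − Q) − ¼ ln(1 − 2Q).
1 − 2P − Q = 0.361703, giving −½ ln(0.361703) = 0.508466.
1 − 2Q = 0.914894, giving −¼ ln(0.914894) = 0.022237.
d = 0.508466 + 0.022237 = 0.530703.

0.531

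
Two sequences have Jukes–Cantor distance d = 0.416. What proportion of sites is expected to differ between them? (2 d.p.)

0.32

p = (3/4)(1 − e^(−4d/3)) = 0.75 × (1 − e^(-0.554667)) = 0.75 × (1 − 0.574263) = 0.319303.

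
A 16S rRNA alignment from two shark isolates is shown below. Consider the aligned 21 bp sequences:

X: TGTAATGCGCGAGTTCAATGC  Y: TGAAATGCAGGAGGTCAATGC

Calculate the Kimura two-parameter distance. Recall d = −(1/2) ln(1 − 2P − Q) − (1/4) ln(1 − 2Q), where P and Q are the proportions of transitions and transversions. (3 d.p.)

Of 21 sites, 1 differences are transitions and 3 are transversions, so P = 1/21 ≈ 0.047619 and Q = 3/21 ≈ 0.142857.
Under the Kimura two-parameter model, d = −½ ln(1 − 2P − Q) − ¼ ln(1 − 2Q).
1 − 2P − Q = 0.761905, giving −½ ln(0.761905) = 0.135967.
1 − 2Q = 0.714286, giving −¼ ln(0.714286) = 0.084118.
d = 0.135967 + 0.084118 = 0.220085.

0.220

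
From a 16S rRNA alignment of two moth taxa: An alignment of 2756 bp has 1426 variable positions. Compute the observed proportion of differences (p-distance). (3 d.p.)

0.517

p = 1426/2756 = 0.517416… ≈ 0.517 (to 3 d.p.).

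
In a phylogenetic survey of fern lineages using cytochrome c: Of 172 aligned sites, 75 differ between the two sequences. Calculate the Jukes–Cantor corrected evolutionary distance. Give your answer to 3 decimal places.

0.653

p = 75/172 ≈ 0.436047.
d = −(3/4) ln(1 − 4p/3) = −0.75 ln(1 − 0.581396) = −0.75 ln(0.418604)
  = −0.75 × (-0.870830) = 0.653123 substitutions/site.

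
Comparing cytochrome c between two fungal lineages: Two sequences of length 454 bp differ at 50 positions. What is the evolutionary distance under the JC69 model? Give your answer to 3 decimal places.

0.119

p = 50/454 ≈ 0.110132.
d = −(3/4) ln(1 − 4p/3) = −0.75 ln(1 − 0.146843) = −0.75 ln(0.853157)
  = −0.75 × (-0.158812) = 0.119109 substitutions/site.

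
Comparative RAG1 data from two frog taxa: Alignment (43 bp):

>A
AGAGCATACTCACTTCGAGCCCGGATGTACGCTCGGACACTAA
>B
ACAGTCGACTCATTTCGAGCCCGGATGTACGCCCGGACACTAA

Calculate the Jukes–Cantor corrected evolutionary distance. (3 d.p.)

0.154

The sequences differ at 6 of 43 sites (2, 5, 6, 7, 13, 33), so p = 6/43 ≈ 0.139535.
d = −(3/4) ln(1 − 4p/3) = −0.75 ln(1 − 0.186047) = −0.75 ln(0.813953)
  = −0.75 × (-0.205853) = 0.154390 substitutions/site.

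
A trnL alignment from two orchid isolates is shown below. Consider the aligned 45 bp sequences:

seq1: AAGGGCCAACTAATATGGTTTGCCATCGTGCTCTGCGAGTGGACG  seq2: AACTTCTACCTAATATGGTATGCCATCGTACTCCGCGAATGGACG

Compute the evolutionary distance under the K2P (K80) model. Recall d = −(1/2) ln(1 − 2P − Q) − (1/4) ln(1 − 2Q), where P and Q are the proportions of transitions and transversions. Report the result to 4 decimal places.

0.2333

Of 45 sites, 4 differences are transitions and 5 are transversions, so P = 4/45 ≈ 0.088889 and Q = 5/45 ≈ 0.111111.
Under the Kimura two-parameter model, d = −½ ln(1 − 2P − Q) − ¼ ln(1 − 2Q).
1 − 2P − Q = 0.711111, giving −½ ln(0.711111) = 0.170463.
1 − 2Q = 0.777778, giving −¼ ln(0.777778) = 0.062829.
d = 0.170463 + 0.062829 = 0.233292.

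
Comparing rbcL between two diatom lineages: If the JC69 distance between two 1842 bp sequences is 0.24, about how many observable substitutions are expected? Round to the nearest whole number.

Invert JC69: p = (3/4)(1 − e^(−4d/3)) = 0.75 × (1 − e^(-0.32)) = 0.75 × (1 − 0.726149) = 0.205388.
Expected differing sites = pL ≈ 0.205388 × 1842 = 378.324696 ≈ 378.

378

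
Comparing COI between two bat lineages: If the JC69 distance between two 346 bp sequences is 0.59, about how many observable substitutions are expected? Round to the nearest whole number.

141

Invert JC69: p = (3/4)(1 − e^(−4d/3)) = 0.75 × (1 − e^(-0.786667)) = 0.75 × (1 − 0.455360) = 0.408480.
Expected differing sites = pL ≈ 0.408480 × 346 = 141.33408 ≈ 141.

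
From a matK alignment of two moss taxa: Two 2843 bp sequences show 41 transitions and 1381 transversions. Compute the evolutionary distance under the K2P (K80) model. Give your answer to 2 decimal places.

P = 41/2843 ≈ 0.014421 and Q = 1381/2843 ≈ 0.485754.
Under the Kimura two-parameter model, d = −½ ln(1 − 2P − Q) − ¼ ln(1 − 2Q).
1 − 2P − Q = 0.485404, giving −½ ln(0.485404) = 0.361387.
1 − 2Q = 0.028492, giving −¼ ln(0.028492) = 0.889533.
d = 0.361387 + 0.889533 = 1.250920.

1.25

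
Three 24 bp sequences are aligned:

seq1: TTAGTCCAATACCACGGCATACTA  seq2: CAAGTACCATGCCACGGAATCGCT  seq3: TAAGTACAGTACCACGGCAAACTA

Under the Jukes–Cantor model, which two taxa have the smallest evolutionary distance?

seq1 and seq3

seq1–seq2: 10/24 differ, p = 0.417, d = 0.608.
seq1–seq3: 4/24 differ, p = 0.167, d = 0.188.
seq2–seq3: 10/24 differ, p = 0.417, d = 0.608.
The smallest distance is between seq1 and seq3.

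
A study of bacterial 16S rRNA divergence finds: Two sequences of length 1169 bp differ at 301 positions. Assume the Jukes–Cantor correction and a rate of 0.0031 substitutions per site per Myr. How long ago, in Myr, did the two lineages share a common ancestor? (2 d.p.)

p = 301/1169 ≈ 0.257485.
d = −(3/4) ln(1 − 4p/3) = −0.75 ln(1 − 0.343313) = −0.75 ln(0.656687)
  = −0.75 × (-0.420548) = 0.315411 substitutions/site.
Under a molecular clock d = 2μt, so t = d/(2μ) = 0.315411 / (2 × 0.0031) = 50.87 Myr.

50.87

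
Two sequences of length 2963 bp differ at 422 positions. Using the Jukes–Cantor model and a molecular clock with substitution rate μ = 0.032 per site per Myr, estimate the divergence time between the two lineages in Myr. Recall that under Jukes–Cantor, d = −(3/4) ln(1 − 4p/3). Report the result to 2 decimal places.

p = 422/2963 ≈ 0.142423.
d = −(3/4) ln(1 − 4p/3) = −0.75 ln(1 − 0.189897) = −0.75 ln(0.810103)
  = −0.75 × (-0.210594) = 0.157946 substitutions/site.
Under a molecular clock d = 2μt, so t = d/(2μ) = 0.157946 / (2 × 0.032) = 2.47 Myr.

2.47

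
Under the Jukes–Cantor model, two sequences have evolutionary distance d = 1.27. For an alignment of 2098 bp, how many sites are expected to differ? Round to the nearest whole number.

Invert JC69: p = (3/4)(1 − e^(−4d/3)) = 0.75 × (1 − e^(-1.693333)) = 0.75 × (1 − 0.183906) = 0.612071.
Expected differing sites = pL ≈ 0.612071 × 2098 = 1284.124958 ≈ 1284.

1284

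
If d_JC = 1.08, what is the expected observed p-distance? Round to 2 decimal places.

p = (3/4)(1 − e^(−4d/3)) = 0.75 × (1 − e^(-1.44)) = 0.75 × (1 − 0.236928) = 0.572304.

0.57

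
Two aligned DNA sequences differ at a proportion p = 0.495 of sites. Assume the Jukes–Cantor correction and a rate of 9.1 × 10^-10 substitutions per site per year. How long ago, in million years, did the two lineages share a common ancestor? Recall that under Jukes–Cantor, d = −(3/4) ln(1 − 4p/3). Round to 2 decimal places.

444.56

d = −(3/4) ln(1 − 4p/3) = −0.75 ln(1 − 0.66) = −0.75 ln(0.34)
  = −0.75 × (-1.078810) = 0.809108 substitutions/site.
Under a molecular clock d = 2μt, so t = d/(2μ) = 0.809108 / (2 × 9.1 × 10^-10) = 444.56 million years.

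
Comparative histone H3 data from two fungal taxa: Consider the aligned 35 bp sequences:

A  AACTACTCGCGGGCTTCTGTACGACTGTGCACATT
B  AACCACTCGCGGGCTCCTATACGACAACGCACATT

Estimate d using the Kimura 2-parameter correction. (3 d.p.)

Of 35 sites, 5 differences are transitions and 1 are transversions, so P = 5/35 ≈ 0.142857 and Q = 1/35 ≈ 0.028571.
Under the Kimura two-parameter model, d = −½ ln(1 − 2P − Q) − ¼ ln(1 − 2Q).
1 − 2P − Q = 0.685715, giving −½ ln(0.685715) = 0.188647.
1 − 2Q = 0.942858, giving −¼ ln(0.942858) = 0.014710.
d = 0.188647 + 0.014710 = 0.203357.

0.203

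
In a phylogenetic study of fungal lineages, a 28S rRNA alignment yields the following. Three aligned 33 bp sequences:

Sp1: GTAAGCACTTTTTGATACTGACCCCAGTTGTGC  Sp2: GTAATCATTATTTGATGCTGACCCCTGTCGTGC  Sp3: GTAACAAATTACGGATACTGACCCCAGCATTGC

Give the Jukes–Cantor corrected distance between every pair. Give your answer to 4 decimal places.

Sp1–Sp2: 6/33 sites differ → p ≈ 0.181818, d = −0.75 ln(1 − 0.242424) = 0.208224 ≈ 0.2082.
Sp1–Sp3: 9/33 sites differ → p ≈ 0.272727, d = −0.75 ln(1 − 0.363636) = 0.338988 ≈ 0.3390.
Sp2–Sp3: 12/33 sites differ → p ≈ 0.363636, d = −0.75 ln(1 − 0.484848) = 0.497470 ≈ 0.4975.

d(Sp1,Sp2) = 0.2082, d(Sp1,Sp3) = 0.3390, d(Sp2,Sp3) = 0.4975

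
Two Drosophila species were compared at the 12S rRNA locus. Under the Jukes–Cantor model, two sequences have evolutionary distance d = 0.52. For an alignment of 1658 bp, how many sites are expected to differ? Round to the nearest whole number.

622

Invert JC69: p = (3/4)(1 − e^(−4d/3)) = 0.75 × (1 − e^(-0.693333)) = 0.75 × (1 − 0.499907) = 0.375070.
Expected differing sites = pL ≈ 0.375070 × 1658 = 621.86606 ≈ 622.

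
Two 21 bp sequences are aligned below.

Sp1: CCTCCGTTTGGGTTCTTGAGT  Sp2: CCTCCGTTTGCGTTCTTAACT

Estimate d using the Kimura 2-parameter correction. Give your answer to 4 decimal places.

Of 21 sites, 1 differences are transitions and 2 are transversions, so P = 1/21 ≈ 0.047619 and Q = 2/21 ≈ 0.095238.
Under the Kimura two-parameter model, d = −½ ln(1 − 2P − Q) − ¼ ln(1 − 2Q).
1 − 2P − Q = 0.809524, giving −½ ln(0.809524) = 0.105654.
1 − 2Q = 0.809524, giving −¼ ln(0.809524) = 0.052827.
d = 0.105654 + 0.052827 = 0.158481.

0.1585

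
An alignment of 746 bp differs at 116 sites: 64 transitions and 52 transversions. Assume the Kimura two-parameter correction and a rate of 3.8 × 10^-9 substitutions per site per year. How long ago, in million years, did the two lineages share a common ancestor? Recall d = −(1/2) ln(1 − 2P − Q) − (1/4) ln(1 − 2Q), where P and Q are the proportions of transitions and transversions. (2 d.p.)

23.11

P = 64/746 ≈ 0.085791 and Q = 52/746 ≈ 0.069705.
Under the Kimura two-parameter model, d = −½ ln(1 − 2P − Q) − ¼ ln(1 − 2Q).
1 − 2P − Q = 0.758713, giving −½ ln(0.758713) = 0.138066.
1 − 2Q = 0.86059, giving −¼ ln(0.86059) = 0.037534.
d = 0.138066 + 0.037534 = 0.175600.
Under a molecular clock d = 2μt, so t = d/(2μ) = 0.175600 / (2 × 3.8 × 10^-9) = 23.11 million years.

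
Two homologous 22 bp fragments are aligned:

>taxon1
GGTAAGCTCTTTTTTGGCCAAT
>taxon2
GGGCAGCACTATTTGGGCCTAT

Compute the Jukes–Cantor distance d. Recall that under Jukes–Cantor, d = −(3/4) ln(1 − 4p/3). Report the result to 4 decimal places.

The sequences differ at 6 of 22 sites (3, 4, 8, 11, 15, 20), so p = 6/22 ≈ 0.272727.
d = −(3/4) ln(1 − 4p/3) = −0.75 ln(1 − 0.363636) = −0.75 ln(0.636364)
  = −0.75 × (-0.451985) = 0.338989 substitutions/site.

0.3390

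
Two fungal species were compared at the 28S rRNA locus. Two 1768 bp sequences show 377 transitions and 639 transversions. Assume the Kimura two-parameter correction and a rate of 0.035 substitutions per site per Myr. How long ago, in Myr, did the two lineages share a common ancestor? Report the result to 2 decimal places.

15.66

P = 377/1768 ≈ 0.213235 and Q = 639/1768 ≈ 0.361425.
Under the Kimura two-parameter model, d = −½ ln(1 − 2P − Q) − ¼ ln(1 − 2Q).
1 − 2P − Q = 0.212105, giving −½ ln(0.212105) = 0.775337.
1 − 2Q = 0.27715, giving −¼ ln(0.27715) = 0.320799.
d = 0.775337 + 0.320799 = 1.096136.
Under a molecular clock d = 2μt, so t = d/(2μ) = 1.096136 / (2 × 0.035) = 15.66 Myr.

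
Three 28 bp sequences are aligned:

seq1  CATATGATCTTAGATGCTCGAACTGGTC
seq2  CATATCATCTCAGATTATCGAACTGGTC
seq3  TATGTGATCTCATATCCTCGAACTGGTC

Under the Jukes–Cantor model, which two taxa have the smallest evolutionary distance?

seq1 and seq2

seq1–seq2: 4/28 differ, p = 0.143, d = 0.158.
seq1–seq3: 5/28 differ, p = 0.179, d = 0.204.
seq2–seq3: 6/28 differ, p = 0.214, d = 0.252.
The smallest distance is between seq1 and seq2.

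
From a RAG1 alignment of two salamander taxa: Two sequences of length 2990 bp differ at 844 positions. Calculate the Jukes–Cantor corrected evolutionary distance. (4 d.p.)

p = 844/2990 ≈ 0.282274.
d = −(3/4) ln(1 − 4p/3) = −0.75 ln(1 − 0.376365) = −0.75 ln(0.623635)
  = −0.75 × (-0.472190) = 0.354143 substitutions/site.

0.3541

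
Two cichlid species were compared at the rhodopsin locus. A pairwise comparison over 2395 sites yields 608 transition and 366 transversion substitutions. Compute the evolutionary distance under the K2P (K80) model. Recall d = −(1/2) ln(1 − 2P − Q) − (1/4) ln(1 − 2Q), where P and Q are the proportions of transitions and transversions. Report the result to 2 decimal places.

0.63

P = 608/2395 ≈ 0.253862 and Q = 366/2395 ≈ 0.152818.
Under the Kimura two-parameter model, d = −½ ln(1 − 2P − Q) − ¼ ln(1 − 2Q).
1 − 2P − Q = 0.339458, giving −½ ln(0.339458) = 0.540203.
1 − 2Q = 0.694364, giving −¼ ln(0.694364) = 0.091190.
d = 0.540203 + 0.091190 = 0.631393.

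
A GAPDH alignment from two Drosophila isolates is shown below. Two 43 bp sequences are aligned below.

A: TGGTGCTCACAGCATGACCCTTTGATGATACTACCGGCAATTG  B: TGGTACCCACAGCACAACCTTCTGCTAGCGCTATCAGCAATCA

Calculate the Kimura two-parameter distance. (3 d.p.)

Of 43 sites, 14 differences are transitions and 1 are transversions, so P = 14/43 ≈ 0.325581 and Q = 1/43 ≈ 0.023256.
Under the Kimura two-parameter model, d = −½ ln(1 − 2P − Q) − ¼ ln(1 − 2Q).
1 − 2P − Q = 0.325582, giving −½ ln(0.325582) = 0.561070.
1 − 2Q = 0.953488, giving −¼ ln(0.953488) = 0.011907.
d = 0.561070 + 0.011907 = 0.572977.

0.573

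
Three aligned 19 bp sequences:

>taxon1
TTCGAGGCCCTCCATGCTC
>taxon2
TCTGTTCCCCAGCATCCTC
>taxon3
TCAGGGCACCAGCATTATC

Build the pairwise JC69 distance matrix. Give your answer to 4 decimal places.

d(taxon1,taxon2) = 0.6181, d(taxon1,taxon3) = 0.7489, d(taxon2,taxon3) = 0.4099

taxon1–taxon2: 8/19 sites differ → p ≈ 0.421053, d = −0.75 ln(1 − 0.561404) = 0.618132 ≈ 0.6181.
taxon1–taxon3: 9/19 sites differ → p ≈ 0.473684, d = −0.75 ln(1 − 0.631579) = 0.748897 ≈ 0.7489.
taxon2–taxon3: 6/19 sites differ → p ≈ 0.315789, d = −0.75 ln(1 − 0.421052) = 0.409907 ≈ 0.4099.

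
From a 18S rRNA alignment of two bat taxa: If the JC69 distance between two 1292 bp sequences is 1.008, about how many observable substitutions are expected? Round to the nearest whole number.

716

Invert JC69: p = (3/4)(1 − e^(−4d/3)) = 0.75 × (1 − e^(-1.344)) = 0.75 × (1 − 0.260800) = 0.554400.
Expected differing sites = pL ≈ 0.554400 × 1292 = 716.2848 ≈ 716.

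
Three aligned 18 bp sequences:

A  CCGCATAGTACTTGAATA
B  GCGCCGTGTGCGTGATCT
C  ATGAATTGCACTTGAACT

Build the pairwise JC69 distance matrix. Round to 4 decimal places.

d(A,B) = 0.8240, d(A,C) = 0.5482, d(B,C) = 0.8240

A–B: 9/18 sites differ → p = 0.5, d = −0.75 ln(1 − 0.666667) = 0.823960 ≈ 0.8240.
A–C: 7/18 sites differ → p ≈ 0.388889, d = −0.75 ln(1 − 0.518519) = 0.548166 ≈ 0.5482.
B–C: 9/18 sites differ → p = 0.5, d = −0.75 ln(1 − 0.666667) = 0.823960 ≈ 0.8240.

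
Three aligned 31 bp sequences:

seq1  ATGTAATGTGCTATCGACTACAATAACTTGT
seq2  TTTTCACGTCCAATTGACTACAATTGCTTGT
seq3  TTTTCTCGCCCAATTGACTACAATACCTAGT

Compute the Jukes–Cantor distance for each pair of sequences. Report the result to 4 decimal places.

seq1–seq2: 9/31 sites differ → p ≈ 0.290323, d = −0.75 ln(1 − 0.387097) = 0.367161 ≈ 0.3672.
seq1–seq3: 11/31 sites differ → p ≈ 0.354839, d = −0.75 ln(1 − 0.473119) = 0.480585 ≈ 0.4806.
seq2–seq3: 5/31 sites differ → p ≈ 0.16129, d = −0.75 ln(1 − 0.215053) = 0.181604 ≈ 0.1816.

d(seq1,seq2) = 0.3672, d(seq1,seq3) = 0.4806, d(seq2,seq3) = 0.1816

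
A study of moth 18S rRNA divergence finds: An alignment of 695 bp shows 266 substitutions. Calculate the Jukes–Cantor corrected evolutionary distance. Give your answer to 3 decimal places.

0.535

p = 266/695 ≈ 0.382734.
d = −(3/4) ln(1 − 4p/3) = −0.75 ln(1 − 0.510312) = −0.75 ln(0.489688)
  = −0.75 × (-0.713987) = 0.535490 substitutions/site.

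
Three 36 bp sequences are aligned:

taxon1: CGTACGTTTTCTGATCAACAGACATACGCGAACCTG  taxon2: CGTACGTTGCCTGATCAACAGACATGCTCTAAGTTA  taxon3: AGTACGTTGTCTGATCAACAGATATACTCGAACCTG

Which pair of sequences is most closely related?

taxon1–taxon2: 8/36 differ, p = 0.222, d = 0.264.
taxon1–taxon3: 4/36 differ, p = 0.111, d = 0.120.
taxon2–taxon3: 8/36 differ, p = 0.222, d = 0.264.
The smallest distance is between taxon1 and taxon3.

taxon1 and taxon3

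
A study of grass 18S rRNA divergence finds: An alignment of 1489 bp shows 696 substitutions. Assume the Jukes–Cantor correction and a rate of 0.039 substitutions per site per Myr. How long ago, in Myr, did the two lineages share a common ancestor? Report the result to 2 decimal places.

9.39

p = 696/1489 ≈ 0.467428.
d = −(3/4) ln(1 − 4p/3) = −0.75 ln(1 − 0.623237) = −0.75 ln(0.376763)
  = −0.75 × (-0.976139) = 0.732104 substitutions/site.
Under a molecular clock d = 2μt, so t = d/(2μ) = 0.732104 / (2 × 0.039) = 9.39 Myr.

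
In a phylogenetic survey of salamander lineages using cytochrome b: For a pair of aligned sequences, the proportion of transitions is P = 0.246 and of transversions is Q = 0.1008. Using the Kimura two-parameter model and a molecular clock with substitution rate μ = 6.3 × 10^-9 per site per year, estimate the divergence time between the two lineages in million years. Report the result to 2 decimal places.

40.12

Under the Kimura two-parameter model, d = −½ ln(1 − 2P − Q) − ¼ ln(1 − 2Q).
1 − 2P − Q = 0.4072, giving −½ ln(0.4072) = 0.449225.
1 − 2Q = 0.7984, giving −¼ ln(0.7984) = 0.056286.
d = 0.449225 + 0.056286 = 0.505511.
Under a molecular clock d = 2μt, so t = d/(2μ) = 0.505511 / (2 × 6.3 × 10^-9) = 40.12 million years.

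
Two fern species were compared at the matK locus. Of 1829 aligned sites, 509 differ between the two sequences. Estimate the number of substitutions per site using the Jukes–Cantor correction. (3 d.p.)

0.348

p = 509/1829 ≈ 0.278294.
d = −(3/4) ln(1 − 4p/3) = −0.75 ln(1 − 0.371059) = −0.75 ln(0.628941)
  = −0.75 × (-0.463718) = 0.347789 substitutions/site.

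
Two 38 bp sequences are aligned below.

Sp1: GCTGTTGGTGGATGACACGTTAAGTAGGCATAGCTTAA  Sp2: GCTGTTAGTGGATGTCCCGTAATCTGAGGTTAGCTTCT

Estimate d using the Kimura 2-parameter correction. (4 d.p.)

0.4115

Of 38 sites, 3 differences are transitions and 9 are transversions, so P = 3/38 ≈ 0.078947 and Q = 9/38 ≈ 0.236842.
Under the Kimura two-parameter model, d = −½ ln(1 − 2P − Q) − ¼ ln(1 − 2Q).
1 − 2P − Q = 0.605264, giving −½ ln(0.605264) = 0.251045.
1 − 2Q = 0.526316, giving −¼ ln(0.526316) = 0.160463.
d = 0.251045 + 0.160463 = 0.411508.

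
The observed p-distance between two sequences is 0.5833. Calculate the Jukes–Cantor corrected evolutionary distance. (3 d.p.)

1.128

d = −(3/4) ln(1 − 4p/3) = −0.75 ln(1 − 0.777733) = −0.75 ln(0.222267)
  = −0.75 × (-1.503876) = 1.127907 substitutions/site.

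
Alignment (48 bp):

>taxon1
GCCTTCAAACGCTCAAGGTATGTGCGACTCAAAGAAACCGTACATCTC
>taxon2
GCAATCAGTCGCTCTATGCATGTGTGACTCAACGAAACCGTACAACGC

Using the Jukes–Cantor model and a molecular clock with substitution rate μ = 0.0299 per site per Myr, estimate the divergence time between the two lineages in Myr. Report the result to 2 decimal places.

4.57

The sequences differ at 11 of 48 sites, so p = 11/48 ≈ 0.229167.
d = −(3/4) ln(1 − 4p/3) = −0.75 ln(1 − 0.305556) = −0.75 ln(0.694444)
  = −0.75 × (-0.364644) = 0.273483 substitutions/site.
Under a molecular clock d = 2μt, so t = d/(2μ) = 0.273483 / (2 × 0.0299) = 4.57 Myr.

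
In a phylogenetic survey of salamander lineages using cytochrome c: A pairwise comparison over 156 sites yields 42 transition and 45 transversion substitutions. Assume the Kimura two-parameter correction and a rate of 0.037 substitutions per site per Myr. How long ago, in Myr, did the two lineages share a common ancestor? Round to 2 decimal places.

P = 42/156 ≈ 0.269231 and Q = 45/156 ≈ 0.288462.
Under the Kimura two-parameter model, d = −½ ln(1 − 2P − Q) − ¼ ln(1 − 2Q).
1 − 2P − Q = 0.173076, giving −½ ln(0.173076) = 0.877012.
1 − 2Q = 0.423076, giving −¼ ln(0.423076) = 0.215051.
d = 0.877012 + 0.215051 = 1.092063.
Under a molecular clock d = 2μt, so t = d/(2μ) = 1.092063 / (2 × 0.037) = 14.76 Myr.

14.76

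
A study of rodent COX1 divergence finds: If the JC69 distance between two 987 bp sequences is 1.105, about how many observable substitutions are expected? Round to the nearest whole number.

571

Invert JC69: p = (3/4)(1 − e^(−4d/3)) = 0.75 × (1 − e^(-1.473333)) = 0.75 × (1 − 0.229160) = 0.578130.
Expected differing sites = pL ≈ 0.578130 × 987 = 570.61431 ≈ 571.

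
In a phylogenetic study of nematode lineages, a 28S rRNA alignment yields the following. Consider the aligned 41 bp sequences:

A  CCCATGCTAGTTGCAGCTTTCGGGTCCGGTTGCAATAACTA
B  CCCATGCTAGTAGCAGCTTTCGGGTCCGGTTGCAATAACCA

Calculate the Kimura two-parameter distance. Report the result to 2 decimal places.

0.05

Of 41 sites, 1 differences are transitions and 1 are transversions, so P = 1/41 ≈ 0.02439 and Q = 1/41 ≈ 0.02439.
Under the Kimura two-parameter model, d = −½ ln(1 − 2P − Q) − ¼ ln(1 − 2Q).
1 − 2P − Q = 0.92683, giving −½ ln(0.92683) = 0.037993.
1 − 2Q = 0.95122, giving −¼ ln(0.95122) = 0.012502.
d = 0.037993 + 0.012502 = 0.050495.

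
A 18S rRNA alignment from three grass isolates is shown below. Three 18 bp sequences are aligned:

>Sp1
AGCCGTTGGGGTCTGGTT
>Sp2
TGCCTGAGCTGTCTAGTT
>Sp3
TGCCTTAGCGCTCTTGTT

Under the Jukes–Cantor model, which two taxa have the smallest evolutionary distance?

Sp2 and Sp3

Sp1–Sp2: 7/18 differ, p = 0.389, d = 0.548.
Sp1–Sp3: 6/18 differ, p = 0.333, d = 0.441.
Sp2–Sp3: 4/18 differ, p = 0.222, d = 0.264.
The smallest distance is between Sp2 and Sp3.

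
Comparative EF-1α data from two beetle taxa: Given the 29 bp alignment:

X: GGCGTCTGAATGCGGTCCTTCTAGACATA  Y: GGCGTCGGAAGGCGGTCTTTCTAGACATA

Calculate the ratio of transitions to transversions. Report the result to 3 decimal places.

Transitions are A↔G and C↔T; transversions are all other mismatches.
Transitions: 1. Transversions: 2.
R = 1/2 = 0.500.

0.500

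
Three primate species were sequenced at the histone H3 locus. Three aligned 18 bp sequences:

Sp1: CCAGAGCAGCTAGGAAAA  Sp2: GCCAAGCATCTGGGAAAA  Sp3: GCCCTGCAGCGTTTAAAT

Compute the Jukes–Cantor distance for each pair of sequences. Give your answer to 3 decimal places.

Sp1–Sp2: 5/18 sites differ → p ≈ 0.277778, d = −0.75 ln(1 − 0.370371) = 0.346968 ≈ 0.347.
Sp1–Sp3: 9/18 sites differ → p = 0.5, d = −0.75 ln(1 − 0.666667) = 0.823960 ≈ 0.824.
Sp2–Sp3: 8/18 sites differ → p ≈ 0.444444, d = −0.75 ln(1 − 0.592592) = 0.673455 ≈ 0.673.

d(Sp1,Sp2) = 0.347, d(Sp1,Sp3) = 0.824, d(Sp2,Sp3) = 0.673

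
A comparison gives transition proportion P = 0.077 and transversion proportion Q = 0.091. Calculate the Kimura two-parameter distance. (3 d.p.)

0.191

Under the Kimura two-parameter model, d = −½ ln(1 − 2P − Q) − ¼ ln(1 − 2Q).
1 − 2P − Q = 0.755, giving −½ ln(0.755) = 0.140519.
1 − 2Q = 0.818, giving −¼ ln(0.818) = 0.050223.
d = 0.140519 + 0.050223 = 0.190742.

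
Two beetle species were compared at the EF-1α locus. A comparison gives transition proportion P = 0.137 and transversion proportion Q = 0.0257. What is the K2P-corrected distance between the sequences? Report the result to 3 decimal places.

Under the Kimura two-parameter model, d = −½ ln(1 − 2P − Q) − ¼ ln(1 − 2Q).
1 − 2P − Q = 0.7003, giving −½ ln(0.7003) = 0.178123.
1 − 2Q = 0.9486, giving −¼ ln(0.9486) = 0.013192.
d = 0.178123 + 0.013192 = 0.191315.

0.191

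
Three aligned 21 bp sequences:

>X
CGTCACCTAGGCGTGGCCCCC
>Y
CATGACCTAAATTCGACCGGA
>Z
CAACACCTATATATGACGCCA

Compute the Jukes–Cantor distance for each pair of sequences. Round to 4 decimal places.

X–Y: 11/21 sites differ → p ≈ 0.52381, d = −0.75 ln(1 − 0.698413) = 0.899023 ≈ 0.8990.
X–Z: 9/21 sites differ → p ≈ 0.428571, d = −0.75 ln(1 − 0.571428) = 0.635472 ≈ 0.6355.
Y–Z: 8/21 sites differ → p ≈ 0.380952, d = −0.75 ln(1 − 0.507936) = 0.531860 ≈ 0.5319.

d(X,Y) = 0.8990, d(X,Z) = 0.6355, d(Y,Z) = 0.5319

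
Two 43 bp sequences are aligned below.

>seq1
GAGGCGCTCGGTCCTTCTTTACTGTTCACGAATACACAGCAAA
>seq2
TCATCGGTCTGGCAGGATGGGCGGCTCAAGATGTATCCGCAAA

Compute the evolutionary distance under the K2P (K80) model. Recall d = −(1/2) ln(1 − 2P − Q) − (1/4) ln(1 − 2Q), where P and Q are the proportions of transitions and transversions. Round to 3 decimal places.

Of 43 sites, 3 differences are transitions and 20 are transversions, so P = 3/43 ≈ 0.069767 and Q = 20/43 ≈ 0.465116.
Under the Kimura two-parameter model, d = −½ ln(1 − 2P − Q) − ¼ ln(1 − 2Q).
1 − 2P − Q = 0.39535, giving −½ ln(0.39535) = 0.463992.
1 − 2Q = 0.069768, giving −¼ ln(0.069768) = 0.665645.
d = 0.463992 + 0.665645 = 1.129637.

1.130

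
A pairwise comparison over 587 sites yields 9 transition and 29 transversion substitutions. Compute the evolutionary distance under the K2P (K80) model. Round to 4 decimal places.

0.0677

P = 9/587 ≈ 0.015332 and Q = 29/587 ≈ 0.049404.
Under the Kimura two-parameter model, d = −½ ln(1 − 2P − Q) − ¼ ln(1 − 2Q).
1 − 2P − Q = 0.919932, giving −½ ln(0.919932) = 0.041728.
1 − 2Q = 0.901192, giving −¼ ln(0.901192) = 0.026009.
d = 0.041728 + 0.026009 = 0.067737.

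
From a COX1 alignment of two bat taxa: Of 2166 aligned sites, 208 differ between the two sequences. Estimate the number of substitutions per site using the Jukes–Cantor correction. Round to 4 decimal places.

0.1028

p = 208/2166 ≈ 0.09603.
d = −(3/4) ln(1 − 4p/3) = −0.75 ln(1 − 0.12804) = −0.75 ln(0.87196)
  = −0.75 × (-0.137012) = 0.102759 substitutions/site.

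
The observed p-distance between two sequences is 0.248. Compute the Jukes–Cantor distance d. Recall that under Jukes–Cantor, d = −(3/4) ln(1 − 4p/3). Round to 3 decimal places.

0.301

d = −(3/4) ln(1 − 4p/3) = −0.75 ln(1 − 0.330667) = −0.75 ln(0.669333)
  = −0.75 × (-0.401474) = 0.301106 substitutions/site.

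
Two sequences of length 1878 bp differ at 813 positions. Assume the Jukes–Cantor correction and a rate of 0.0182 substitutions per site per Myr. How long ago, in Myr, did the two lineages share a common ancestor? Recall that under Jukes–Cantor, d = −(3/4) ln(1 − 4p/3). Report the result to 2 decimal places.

p = 813/1878 ≈ 0.432907.
d = −(3/4) ln(1 − 4p/3) = −0.75 ln(1 − 0.577209) = −0.75 ln(0.422791)
  = −0.75 × (-0.860877) = 0.645658 substitutions/site.
Under a molecular clock d = 2μt, so t = d/(2μ) = 0.645658 / (2 × 0.0182) = 17.74 Myr.

17.74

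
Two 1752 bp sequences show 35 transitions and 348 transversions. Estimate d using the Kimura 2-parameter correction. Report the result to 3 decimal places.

0.263

P = 35/1752 ≈ 0.019977 and Q = 348/1752 ≈ 0.19863.
Under the Kimura two-parameter model, d = −½ ln(1 − 2P − Q) − ¼ ln(1 − 2Q).
1 − 2P − Q = 0.761416, giving −½ ln(0.761416) = 0.136288.
1 − 2Q = 0.60274, giving −¼ ln(0.60274) = 0.126567.
d = 0.136288 + 0.126567 = 0.262855.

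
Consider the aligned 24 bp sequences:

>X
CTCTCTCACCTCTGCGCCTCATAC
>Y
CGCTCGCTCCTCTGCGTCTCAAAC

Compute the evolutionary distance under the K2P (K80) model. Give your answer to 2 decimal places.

0.25

Of 24 sites, 1 differences are transitions and 4 are transversions, so P = 1/24 ≈ 0.041667 and Q = 4/24 ≈ 0.166667.
Under the Kimura two-parameter model, d = −½ ln(1 − 2P − Q) − ¼ ln(1 − 2Q).
1 − 2P − Q = 0.749999, giving −½ ln(0.749999) = 0.143842.
1 − 2Q = 0.666666, giving −¼ ln(0.666666) = 0.101367.
d = 0.143842 + 0.101367 = 0.245209.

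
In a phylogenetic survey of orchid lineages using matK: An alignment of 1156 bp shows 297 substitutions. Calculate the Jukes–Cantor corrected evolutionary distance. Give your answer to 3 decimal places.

p = 297/1156 ≈ 0.25692.
d = −(3/4) ln(1 − 4p/3) = −0.75 ln(1 − 0.34256) = −0.75 ln(0.65744)
  = −0.75 × (-0.419402) = 0.314552 substitutions/site.

0.315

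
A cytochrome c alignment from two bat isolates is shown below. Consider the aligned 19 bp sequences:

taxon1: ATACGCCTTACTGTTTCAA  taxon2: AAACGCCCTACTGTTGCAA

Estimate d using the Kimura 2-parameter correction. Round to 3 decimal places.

Of 19 sites, 1 differences are transitions and 2 are transversions, so P = 1/19 ≈ 0.052632 and Q = 2/19 ≈ 0.105263.
Under the Kimura two-parameter model, d = −½ ln(1 − 2P − Q) − ¼ ln(1 − 2Q).
1 − 2P − Q = 0.789473, giving −½ ln(0.789473) = 0.118195.
1 − 2Q = 0.789474, giving −¼ ln(0.789474) = 0.059097.
d = 0.118195 + 0.059097 = 0.177292.

0.177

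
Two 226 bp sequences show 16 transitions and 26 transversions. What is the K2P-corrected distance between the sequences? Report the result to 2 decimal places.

0.21

P = 16/226 ≈ 0.070796 and Q = 26/226 ≈ 0.115044.
Under the Kimura two-parameter model, d = −½ ln(1 − 2P − Q) − ¼ ln(1 − 2Q).
1 − 2P − Q = 0.743364, giving −½ ln(0.743364) = 0.148285.
1 − 2Q = 0.769912, giving −¼ ln(0.769912) = 0.065370.
d = 0.148285 + 0.065370 = 0.213655.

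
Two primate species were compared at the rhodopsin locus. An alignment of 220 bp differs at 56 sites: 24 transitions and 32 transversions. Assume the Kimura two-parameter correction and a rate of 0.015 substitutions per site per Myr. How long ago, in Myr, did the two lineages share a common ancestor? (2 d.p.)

P = 24/220 ≈ 0.109091 and Q = 32/220 ≈ 0.145455.
Under the Kimura two-parameter model, d = −½ ln(1 − 2P − Q) − ¼ ln(1 − 2Q).
1 − 2P − Q = 0.636363, giving −½ ln(0.636363) = 0.225993.
1 − 2Q = 0.70909, giving −¼ ln(0.70909) = 0.085943.
d = 0.225993 + 0.085943 = 0.311936.
Under a molecular clock d = 2μt, so t = d/(2μ) = 0.311936 / (2 × 0.015) = 10.40 Myr.

10.40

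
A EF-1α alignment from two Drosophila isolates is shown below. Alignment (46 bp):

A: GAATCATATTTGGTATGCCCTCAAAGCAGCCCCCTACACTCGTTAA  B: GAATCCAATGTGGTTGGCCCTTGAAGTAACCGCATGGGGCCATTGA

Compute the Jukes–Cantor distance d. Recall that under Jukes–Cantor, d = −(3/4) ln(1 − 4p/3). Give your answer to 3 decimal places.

0.553

The sequences differ at 18 of 46 sites, so p = 18/46 ≈ 0.391304.
d = −(3/4) ln(1 − 4p/3) = −0.75 ln(1 − 0.521739) = −0.75 ln(0.478261)
  = −0.75 × (-0.737599) = 0.553199 substitutions/site.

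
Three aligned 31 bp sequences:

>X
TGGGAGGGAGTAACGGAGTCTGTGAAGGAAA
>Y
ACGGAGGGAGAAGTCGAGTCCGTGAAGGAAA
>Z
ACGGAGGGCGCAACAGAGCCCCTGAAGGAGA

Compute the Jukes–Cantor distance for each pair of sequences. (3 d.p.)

d(X,Y) = 0.269, d(X,Z) = 0.367, d(Y,Z) = 0.316

X–Y: 7/31 sites differ → p ≈ 0.225806, d = −0.75 ln(1 − 0.301075) = 0.268659 ≈ 0.269.
X–Z: 9/31 sites differ → p ≈ 0.290323, d = −0.75 ln(1 − 0.387097) = 0.367161 ≈ 0.367.
Y–Z: 8/31 sites differ → p ≈ 0.258065, d = −0.75 ln(1 − 0.344087) = 0.316295 ≈ 0.316.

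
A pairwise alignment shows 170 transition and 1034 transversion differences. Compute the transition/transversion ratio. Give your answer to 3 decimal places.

R = 170/1034 = 0.164410… ≈ 0.164 (to 3 d.p.).

0.164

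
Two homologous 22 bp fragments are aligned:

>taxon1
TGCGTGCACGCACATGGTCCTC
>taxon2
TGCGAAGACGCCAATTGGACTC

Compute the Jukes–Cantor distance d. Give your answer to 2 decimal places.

The sequences differ at 8 of 22 sites (5, 6, 7, 12, 13, 16, 18, 19), so p = 8/22 ≈ 0.363636.
d = −(3/4) ln(1 − 4p/3) = −0.75 ln(1 − 0.484848) = −0.75 ln(0.515152)
  = −0.75 × (-0.663293) = 0.497470 substitutions/site.

0.50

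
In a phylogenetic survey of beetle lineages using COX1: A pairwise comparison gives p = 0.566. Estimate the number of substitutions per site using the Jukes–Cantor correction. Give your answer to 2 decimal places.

d = −(3/4) ln(1 − 4p/3) = −0.75 ln(1 − 0.754667) = −0.75 ln(0.245333)
  = −0.75 × (-1.405139) = 1.053854 substitutions/site.

1.05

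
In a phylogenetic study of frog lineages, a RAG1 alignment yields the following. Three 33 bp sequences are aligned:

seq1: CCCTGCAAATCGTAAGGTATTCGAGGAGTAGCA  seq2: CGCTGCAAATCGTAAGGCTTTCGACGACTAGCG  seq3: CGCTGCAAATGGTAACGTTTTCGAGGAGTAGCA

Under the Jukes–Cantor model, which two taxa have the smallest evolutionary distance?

seq1 and seq3

seq1–seq2: 6/33 differ, p = 0.182, d = 0.208.
seq1–seq3: 4/33 differ, p = 0.121, d = 0.132.
seq2–seq3: 6/33 differ, p = 0.182, d = 0.208.
The smallest distance is between seq1 and seq3.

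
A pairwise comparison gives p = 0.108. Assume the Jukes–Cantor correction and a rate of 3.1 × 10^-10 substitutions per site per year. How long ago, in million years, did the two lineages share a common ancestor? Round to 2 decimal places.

d = −(3/4) ln(1 − 4p/3) = −0.75 ln(1 − 0.144) = −0.75 ln(0.856)
  = −0.75 × (-0.155485) = 0.116614 substitutions/site.
Under a molecular clock d = 2μt, so t = d/(2μ) = 0.116614 / (2 × 3.1 × 10^-10) = 188.09 million years.

188.09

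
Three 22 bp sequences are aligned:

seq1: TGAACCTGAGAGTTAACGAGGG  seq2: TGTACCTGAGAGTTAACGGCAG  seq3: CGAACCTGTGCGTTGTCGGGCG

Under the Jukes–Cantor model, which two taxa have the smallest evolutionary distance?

seq1–seq2: 4/22 differ, p = 0.182, d = 0.208.
seq1–seq3: 7/22 differ, p = 0.318, d = 0.414.
seq2–seq3: 8/22 differ, p = 0.364, d = 0.497.
The smallest distance is between seq1 and seq2.

seq1 and seq2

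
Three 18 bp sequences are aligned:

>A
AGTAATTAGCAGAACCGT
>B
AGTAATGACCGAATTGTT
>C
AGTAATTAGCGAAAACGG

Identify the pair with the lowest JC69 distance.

A and C

A–B: 8/18 differ, p = 0.444, d = 0.673.
A–C: 4/18 differ, p = 0.222, d = 0.264.
B–C: 7/18 differ, p = 0.389, d = 0.548.
The smallest distance is between A and C.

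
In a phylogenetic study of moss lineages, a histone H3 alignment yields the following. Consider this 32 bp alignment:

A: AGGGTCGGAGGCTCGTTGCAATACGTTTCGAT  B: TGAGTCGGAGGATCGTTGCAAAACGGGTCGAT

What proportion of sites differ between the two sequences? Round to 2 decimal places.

The sequences differ at 6 of 32 positions (sites 1, 3, 12, 22, 26, 27).
p = 6/32 = 0.1875 ≈ 0.19 (to 2 d.p.).

0.19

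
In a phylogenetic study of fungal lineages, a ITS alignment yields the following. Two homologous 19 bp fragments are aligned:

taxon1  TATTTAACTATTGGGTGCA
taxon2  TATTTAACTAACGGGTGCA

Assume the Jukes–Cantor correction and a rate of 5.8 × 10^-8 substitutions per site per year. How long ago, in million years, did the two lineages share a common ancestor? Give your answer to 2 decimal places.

0.98

The sequences differ at 2 of 19 sites (11, 12), so p = 2/19 ≈ 0.105263.
d = −(3/4) ln(1 − 4p/3) = −0.75 ln(1 − 0.140351) = −0.75 ln(0.859649)
  = −0.75 × (-0.151231) = 0.113423 substitutions/site.
Under a molecular clock d = 2μt, so t = d/(2μ) = 0.113423 / (2 × 5.8 × 10^-8) = 0.98 million years.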